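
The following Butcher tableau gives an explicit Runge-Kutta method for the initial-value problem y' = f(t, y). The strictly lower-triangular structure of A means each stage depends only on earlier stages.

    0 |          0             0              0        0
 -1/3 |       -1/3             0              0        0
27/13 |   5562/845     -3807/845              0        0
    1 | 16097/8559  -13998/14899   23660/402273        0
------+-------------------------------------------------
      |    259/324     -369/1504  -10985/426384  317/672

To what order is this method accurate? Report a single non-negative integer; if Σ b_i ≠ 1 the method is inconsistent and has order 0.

b = (259/324, -369/1504, -10985/426384, 317/672)
c = (0, -1/3, 27/13, 1)
Ac = (0, 0, 1269/845, 138/317)
Σ b_i: 259/324·1 + (-369/1504)·1 + (-10985/426384)·1 + 317/672·1 = 1 ✓
b·c: (-369/1504)·(-1/3) + (-10985/426384)·27/13 + 317/672·1 = 1/2 ✓
b·c²: (-369/1504)·1/9 + (-10985/426384)·729/169 + 317/672·1 = 1/3 ✓
b·Ac: (-10985/426384)·1269/845 + 317/672·138/317 = 1/6 ✓
b·c³: (-369/1504)·(-1/27) + (-10985/426384)·19683/2197 + 317/672·1 = 1/4 ✓
b·(c∘Ac): (-10985/426384)·34263/10985 + 317/672·138/317 = 1/8 ✓
b·Ac²: (-10985/426384)·(-423/845) + 317/672·142/951 = 1/12 ✓
b·A²c: 317/672·28/317 = 1/24 ✓; 4 stages ⇒ order 4.

4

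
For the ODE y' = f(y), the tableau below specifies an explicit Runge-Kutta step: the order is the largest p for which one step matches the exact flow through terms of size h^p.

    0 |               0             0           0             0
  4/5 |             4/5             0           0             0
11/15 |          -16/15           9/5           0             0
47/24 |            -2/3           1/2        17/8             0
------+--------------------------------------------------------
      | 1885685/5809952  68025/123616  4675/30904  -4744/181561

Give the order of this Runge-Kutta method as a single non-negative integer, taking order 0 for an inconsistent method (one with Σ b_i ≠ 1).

3

b = (1885685/5809952, 68025/123616, 4675/30904, -4744/181561)
c = (0, 4/5, 11/15, 47/24)
Ac = (0, 0, 36/25, 47/24)
Σ b_i: 1885685/5809952·1 + 68025/123616·1 + 4675/30904·1 + (-4744/181561)·1 = 1 ✓
b·c: 68025/123616·4/5 + 4675/30904·11/15 + (-4744/181561)·47/24 = 1/2 ✓
b·c²: 68025/123616·16/25 + 4675/30904·121/225 + (-4744/181561)·2209/576 = 1/3 ✓
b·Ac: 4675/30904·36/25 + (-4744/181561)·47/24 = 1/6 ✓
b·c³: 68025/123616·64/125 + 4675/30904·1331/3375 + (-4744/181561)·103823/13824 = 538363/3708480 ≠ 1/4 ⇒ order 3.
b·(c∘Ac): 4675/30904·132/125 + (-4744/181561)·2209/576 = 82801/1390680 ≠ 1/8
b·Ac²: 4675/30904·144/125 + (-4744/181561)·2633/1800 = 5557721/40851225 ≠ 1/12
b·A²c: (-4744/181561)·153/50 = -362916/4539025 ≠ 1/24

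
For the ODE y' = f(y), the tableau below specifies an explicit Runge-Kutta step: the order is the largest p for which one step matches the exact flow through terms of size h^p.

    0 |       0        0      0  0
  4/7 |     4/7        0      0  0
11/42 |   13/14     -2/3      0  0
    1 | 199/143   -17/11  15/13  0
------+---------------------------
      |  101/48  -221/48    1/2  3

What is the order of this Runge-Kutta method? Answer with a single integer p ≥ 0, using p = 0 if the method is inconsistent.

2

b = (101/48, -221/48, 1/2, 3)
c = (0, 4/7, 11/42, 1)
Ac = (0, 0, -8/21, -1163/2002)
Σ b_i: 101/48·1 + (-221/48)·1 + 1/2·1 + 3·1 = 1 ✓
b·c: (-221/48)·4/7 + 1/2·11/42 + 3·1 = 1/2 ✓
b·c²: (-221/48)·16/49 + 1/2·121/1764 + 3·1 = 5401/3528 ≠ 1/3 ⇒ order 2.
b·Ac: 1/2·(-8/21) + 3·(-1163/2002) = -11611/6006 ≠ 1/6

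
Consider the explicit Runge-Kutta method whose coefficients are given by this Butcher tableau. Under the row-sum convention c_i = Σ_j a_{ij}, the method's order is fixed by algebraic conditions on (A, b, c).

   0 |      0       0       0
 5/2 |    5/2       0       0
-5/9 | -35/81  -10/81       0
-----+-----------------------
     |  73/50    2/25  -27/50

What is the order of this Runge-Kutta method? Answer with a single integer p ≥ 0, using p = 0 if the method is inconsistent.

3

b = (73/50, 2/25, -27/50)
c = (0, 5/2, -5/9)
Ac = (0, 0, -25/81)
Σ b_i: 73/50·1 + 2/25·1 + (-27/50)·1 = 1 ✓
b·c: 2/25·5/2 + (-27/50)·(-5/9) = 1/2 ✓
b·c²: 2/25·25/4 + (-27/50)·25/81 = 1/3 ✓
b·Ac: (-27/50)·(-25/81) = 1/6 ✓; 3 stages ⇒ order 3.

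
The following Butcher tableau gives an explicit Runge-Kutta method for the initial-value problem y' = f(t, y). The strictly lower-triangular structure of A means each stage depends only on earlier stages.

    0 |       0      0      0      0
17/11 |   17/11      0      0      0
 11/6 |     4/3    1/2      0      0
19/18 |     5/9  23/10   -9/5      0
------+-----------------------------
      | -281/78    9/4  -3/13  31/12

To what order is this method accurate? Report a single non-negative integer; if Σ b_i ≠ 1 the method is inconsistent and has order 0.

b = (-281/78, 9/4, -3/13, 31/12)
c = (0, 17/11, 11/6, 19/18)
Ac = (0, 0, 17/22, 14/55)
Σ b_i: (-281/78)·1 + 9/4·1 + (-3/13)·1 + 31/12·1 = 1 ✓
b·c: 9/4·17/11 + (-3/13)·11/6 + 31/12·19/18 = 178565/30888 ≠ 1/2 ⇒ order 1.

1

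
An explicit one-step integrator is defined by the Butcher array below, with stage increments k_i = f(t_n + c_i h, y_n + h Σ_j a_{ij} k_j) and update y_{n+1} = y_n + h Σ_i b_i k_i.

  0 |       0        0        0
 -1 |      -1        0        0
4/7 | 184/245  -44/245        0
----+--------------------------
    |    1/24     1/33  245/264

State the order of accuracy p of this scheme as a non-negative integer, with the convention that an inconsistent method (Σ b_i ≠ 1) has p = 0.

3

b = (1/24, 1/33, 245/264)
c = (0, -1, 4/7)
Ac = (0, 0, 44/245)
Σ b_i: 1/24·1 + 1/33·1 + 245/264·1 = 1 ✓
b·c: 1/33·(-1) + 245/264·4/7 = 1/2 ✓
b·c²: 1/33·1 + 245/264·16/49 = 1/3 ✓
b·Ac: 245/264·44/245 = 1/6 ✓; 3 stages ⇒ order 3.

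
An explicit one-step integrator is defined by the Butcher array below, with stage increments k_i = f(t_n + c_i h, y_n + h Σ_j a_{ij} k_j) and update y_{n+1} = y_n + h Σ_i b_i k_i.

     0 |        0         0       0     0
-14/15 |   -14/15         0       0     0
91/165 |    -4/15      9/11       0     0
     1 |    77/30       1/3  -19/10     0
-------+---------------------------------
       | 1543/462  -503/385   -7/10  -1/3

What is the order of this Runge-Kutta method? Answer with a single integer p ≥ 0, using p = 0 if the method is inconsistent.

2

b = (1543/462, -503/385, -7/10, -1/3)
c = (0, -14/15, 91/165, 1)
Ac = (0, 0, -42/55, -6727/4950)
Σ b_i: 1543/462·1 + (-503/385)·1 + (-7/10)·1 + (-1/3)·1 = 1 ✓
b·c: (-503/385)·(-14/15) + (-7/10)·91/165 + (-1/3)·1 = 1/2 ✓
b·c²: (-503/385)·196/225 + (-7/10)·8281/27225 + (-1/3)·1 = -30571/18150 ≠ 1/3 ⇒ order 2.
b·Ac: (-7/10)·(-42/55) + (-1/3)·(-6727/4950) = 2933/2970 ≠ 1/6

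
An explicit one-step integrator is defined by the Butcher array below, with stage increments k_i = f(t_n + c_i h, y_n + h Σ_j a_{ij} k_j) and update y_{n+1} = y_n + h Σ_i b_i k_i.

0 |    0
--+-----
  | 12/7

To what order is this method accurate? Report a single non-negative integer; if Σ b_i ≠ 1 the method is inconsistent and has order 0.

b = (12/7)
c = (0)
Σ b_i: 12/7·1 = 12/7 ≠ 1 ⇒ order 0.

0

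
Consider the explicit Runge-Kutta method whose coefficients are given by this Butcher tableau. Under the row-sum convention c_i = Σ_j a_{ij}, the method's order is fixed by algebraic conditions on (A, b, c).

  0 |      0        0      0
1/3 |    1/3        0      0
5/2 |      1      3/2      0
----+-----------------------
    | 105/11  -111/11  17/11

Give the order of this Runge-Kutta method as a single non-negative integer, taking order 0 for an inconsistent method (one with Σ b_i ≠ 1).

b = (105/11, -111/11, 17/11)
c = (0, 1/3, 5/2)
Ac = (0, 0, 1/2)
Σ b_i: 105/11·1 + (-111/11)·1 + 17/11·1 = 1 ✓
b·c: (-111/11)·1/3 + 17/11·5/2 = 1/2 ✓
b·c²: (-111/11)·1/9 + 17/11·25/4 = 1127/132 ≠ 1/3 ⇒ order 2.
b·Ac: 17/11·1/2 = 17/22 ≠ 1/6

2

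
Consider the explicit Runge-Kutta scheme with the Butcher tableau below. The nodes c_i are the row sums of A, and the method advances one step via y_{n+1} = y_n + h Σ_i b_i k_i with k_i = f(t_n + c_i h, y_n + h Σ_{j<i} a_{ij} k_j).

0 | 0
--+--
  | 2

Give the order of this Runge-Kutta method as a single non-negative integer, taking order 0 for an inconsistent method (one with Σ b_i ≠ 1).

b = (2)
c = (0)
Σ b_i: 2·1 = 2 ≠ 1 ⇒ order 0.

0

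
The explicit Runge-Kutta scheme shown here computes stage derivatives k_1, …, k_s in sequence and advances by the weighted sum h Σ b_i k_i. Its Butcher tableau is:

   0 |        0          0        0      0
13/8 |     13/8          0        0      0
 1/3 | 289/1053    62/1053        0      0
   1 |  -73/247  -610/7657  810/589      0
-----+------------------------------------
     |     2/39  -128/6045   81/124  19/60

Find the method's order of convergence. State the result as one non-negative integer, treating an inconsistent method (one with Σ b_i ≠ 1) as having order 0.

b = (2/39, -128/6045, 81/124, 19/60)
c = (0, 13/8, 1/3, 1)
Ac = (0, 0, 31/324, 25/76)
Σ b_i: 2/39·1 + (-128/6045)·1 + 81/124·1 + 19/60·1 = 1 ✓
b·c: (-128/6045)·13/8 + 81/124·1/3 + 19/60·1 = 1/2 ✓
b·c²: (-128/6045)·169/64 + 81/124·1/9 + 19/60·1 = 1/3 ✓
b·Ac: 81/124·31/324 + 19/60·25/76 = 1/6 ✓
b·c³: (-128/6045)·2197/512 + 81/124·1/27 + 19/60·1 = 1/4 ✓
b·(c∘Ac): 81/124·31/972 + 19/60·25/76 = 1/8 ✓
b·Ac²: 81/124·403/2592 + 19/60·(-35/608) = 1/12 ✓
b·A²c: 19/60·5/38 = 1/24 ✓; 4 stages ⇒ order 4.

4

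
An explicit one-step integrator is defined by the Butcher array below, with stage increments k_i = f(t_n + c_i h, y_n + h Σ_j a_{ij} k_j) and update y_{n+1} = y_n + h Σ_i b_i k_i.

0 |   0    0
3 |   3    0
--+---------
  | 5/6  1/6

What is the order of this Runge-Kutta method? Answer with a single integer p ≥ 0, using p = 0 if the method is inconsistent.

b = (5/6, 1/6)
c = (0, 3)
Σ b_i: 5/6·1 + 1/6·1 = 1 ✓
b·c: 1/6·3 = 1/2 ✓; 2 stages ⇒ order 2.

2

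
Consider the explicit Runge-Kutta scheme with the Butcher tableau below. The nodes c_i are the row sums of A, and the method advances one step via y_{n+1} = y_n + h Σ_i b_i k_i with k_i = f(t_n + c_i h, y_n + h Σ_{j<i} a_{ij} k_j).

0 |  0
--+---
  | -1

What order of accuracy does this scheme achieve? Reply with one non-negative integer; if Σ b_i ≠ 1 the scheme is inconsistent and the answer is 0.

b = (-1)
c = (0)
Σ b_i: (-1)·1 = -1 ≠ 1 ⇒ order 0.

0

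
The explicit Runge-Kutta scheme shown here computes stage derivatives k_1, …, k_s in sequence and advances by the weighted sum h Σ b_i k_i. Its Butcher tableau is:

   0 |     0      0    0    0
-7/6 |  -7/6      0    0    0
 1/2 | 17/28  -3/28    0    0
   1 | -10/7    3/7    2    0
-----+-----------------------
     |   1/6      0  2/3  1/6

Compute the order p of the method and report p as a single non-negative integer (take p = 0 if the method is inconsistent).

4

b = (1/6, 0, 2/3, 1/6)
c = (0, -7/6, 1/2, 1)
Ac = (0, 0, 1/8, 1/2)
Σ b_i: 1/6·1 + 2/3·1 + 1/6·1 = 1 ✓
b·c: 2/3·1/2 + 1/6·1 = 1/2 ✓
b·c²: 2/3·1/4 + 1/6·1 = 1/3 ✓
b·Ac: 2/3·1/8 + 1/6·1/2 = 1/6 ✓
b·c³: 2/3·1/8 + 1/6·1 = 1/4 ✓
b·(c∘Ac): 2/3·1/16 + 1/6·1/2 = 1/8 ✓
b·Ac²: 2/3·(-7/48) + 1/6·13/12 = 1/12 ✓
b·A²c: 1/6·1/4 = 1/24 ✓; 4 stages ⇒ order 4.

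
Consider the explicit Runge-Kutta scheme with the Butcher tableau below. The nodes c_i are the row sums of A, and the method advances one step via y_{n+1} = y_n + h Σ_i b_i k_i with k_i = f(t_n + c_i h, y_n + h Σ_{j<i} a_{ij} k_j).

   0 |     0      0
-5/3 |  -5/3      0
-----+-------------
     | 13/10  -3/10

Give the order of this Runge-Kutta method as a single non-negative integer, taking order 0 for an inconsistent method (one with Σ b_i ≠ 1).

b = (13/10, -3/10)
c = (0, -5/3)
Σ b_i: 13/10·1 + (-3/10)·1 = 1 ✓
b·c: (-3/10)·(-5/3) = 1/2 ✓; 2 stages ⇒ order 2.

2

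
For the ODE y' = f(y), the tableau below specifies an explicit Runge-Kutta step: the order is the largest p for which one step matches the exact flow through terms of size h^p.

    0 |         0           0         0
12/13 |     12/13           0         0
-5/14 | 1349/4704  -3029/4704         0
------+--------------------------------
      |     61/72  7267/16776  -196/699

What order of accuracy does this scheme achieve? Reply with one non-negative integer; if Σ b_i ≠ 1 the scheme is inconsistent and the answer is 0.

3

b = (61/72, 7267/16776, -196/699)
c = (0, 12/13, -5/14)
Ac = (0, 0, -233/392)
Σ b_i: 61/72·1 + 7267/16776·1 + (-196/699)·1 = 1 ✓
b·c: 7267/16776·12/13 + (-196/699)·(-5/14) = 1/2 ✓
b·c²: 7267/16776·144/169 + (-196/699)·25/196 = 1/3 ✓
b·Ac: (-196/699)·(-233/392) = 1/6 ✓; 3 stages ⇒ order 3.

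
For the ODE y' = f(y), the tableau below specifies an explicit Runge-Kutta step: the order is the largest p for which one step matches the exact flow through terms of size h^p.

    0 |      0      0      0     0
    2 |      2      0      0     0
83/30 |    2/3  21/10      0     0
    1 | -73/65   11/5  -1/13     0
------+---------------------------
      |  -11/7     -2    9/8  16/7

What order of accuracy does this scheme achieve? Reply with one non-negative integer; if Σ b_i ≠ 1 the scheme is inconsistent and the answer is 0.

0

b = (-11/7, -2, 9/8, 16/7)
c = (0, 2, 83/30, 1)
Ac = (0, 0, 21/5, 1633/390)
Σ b_i: (-11/7)·1 + (-2)·1 + 9/8·1 + 16/7·1 = -9/56 ≠ 1 ⇒ order 0.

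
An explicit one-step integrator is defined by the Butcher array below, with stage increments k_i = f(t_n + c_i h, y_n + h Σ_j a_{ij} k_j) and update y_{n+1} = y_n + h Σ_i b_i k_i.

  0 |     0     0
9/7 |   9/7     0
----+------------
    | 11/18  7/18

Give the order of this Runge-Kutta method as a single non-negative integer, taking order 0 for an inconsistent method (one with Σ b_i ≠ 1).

b = (11/18, 7/18)
c = (0, 9/7)
Σ b_i: 11/18·1 + 7/18·1 = 1 ✓
b·c: 7/18·9/7 = 1/2 ✓; 2 stages ⇒ order 2.

2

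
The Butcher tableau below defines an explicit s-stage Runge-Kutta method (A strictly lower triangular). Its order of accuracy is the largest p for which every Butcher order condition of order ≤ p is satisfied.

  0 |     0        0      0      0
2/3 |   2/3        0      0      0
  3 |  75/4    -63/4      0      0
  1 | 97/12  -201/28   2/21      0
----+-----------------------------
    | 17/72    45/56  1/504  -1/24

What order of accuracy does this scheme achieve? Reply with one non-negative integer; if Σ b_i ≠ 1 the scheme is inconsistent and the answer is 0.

4

b = (17/72, 45/56, 1/504, -1/24)
c = (0, 2/3, 3, 1)
Ac = (0, 0, -21/2, -9/2)
Σ b_i: 17/72·1 + 45/56·1 + 1/504·1 + (-1/24)·1 = 1 ✓
b·c: 45/56·2/3 + 1/504·3 + (-1/24)·1 = 1/2 ✓
b·c²: 45/56·4/9 + 1/504·9 + (-1/24)·1 = 1/3 ✓
b·Ac: 1/504·(-21/2) + (-1/24)·(-9/2) = 1/6 ✓
b·c³: 45/56·8/27 + 1/504·27 + (-1/24)·1 = 1/4 ✓
b·(c∘Ac): 1/504·(-63/2) + (-1/24)·(-9/2) = 1/8 ✓
b·Ac²: 1/504·(-7) + (-1/24)·(-7/3) = 1/12 ✓
b·A²c: (-1/24)·(-1) = 1/24 ✓; 4 stages ⇒ order 4.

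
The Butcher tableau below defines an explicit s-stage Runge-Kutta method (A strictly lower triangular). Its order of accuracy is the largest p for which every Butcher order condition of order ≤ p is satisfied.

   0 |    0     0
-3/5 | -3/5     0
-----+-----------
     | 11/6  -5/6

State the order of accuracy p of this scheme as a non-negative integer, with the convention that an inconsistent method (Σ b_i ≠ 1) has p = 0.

b = (11/6, -5/6)
c = (0, -3/5)
Σ b_i: 11/6·1 + (-5/6)·1 = 1 ✓
b·c: (-5/6)·(-3/5) = 1/2 ✓; 2 stages ⇒ order 2.

2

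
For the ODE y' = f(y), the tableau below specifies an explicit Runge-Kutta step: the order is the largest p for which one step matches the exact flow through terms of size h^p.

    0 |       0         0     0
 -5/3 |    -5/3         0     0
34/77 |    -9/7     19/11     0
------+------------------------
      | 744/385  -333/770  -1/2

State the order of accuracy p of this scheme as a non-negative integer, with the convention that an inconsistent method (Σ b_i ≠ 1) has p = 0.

b = (744/385, -333/770, -1/2)
c = (0, -5/3, 34/77)
Ac = (0, 0, -95/33)
Σ b_i: 744/385·1 + (-333/770)·1 + (-1/2)·1 = 1 ✓
b·c: (-333/770)·(-5/3) + (-1/2)·34/77 = 1/2 ✓
b·c²: (-333/770)·25/9 + (-1/2)·1156/5929 = -15401/11858 ≠ 1/3 ⇒ order 2.
b·Ac: (-1/2)·(-95/33) = 95/66 ≠ 1/6

2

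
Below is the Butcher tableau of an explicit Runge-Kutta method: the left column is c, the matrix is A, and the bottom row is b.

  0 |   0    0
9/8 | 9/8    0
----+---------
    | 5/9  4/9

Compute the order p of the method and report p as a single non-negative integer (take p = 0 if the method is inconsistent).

2

b = (5/9, 4/9)
c = (0, 9/8)
Σ b_i: 5/9·1 + 4/9·1 = 1 ✓
b·c: 4/9·9/8 = 1/2 ✓; 2 stages ⇒ order 2.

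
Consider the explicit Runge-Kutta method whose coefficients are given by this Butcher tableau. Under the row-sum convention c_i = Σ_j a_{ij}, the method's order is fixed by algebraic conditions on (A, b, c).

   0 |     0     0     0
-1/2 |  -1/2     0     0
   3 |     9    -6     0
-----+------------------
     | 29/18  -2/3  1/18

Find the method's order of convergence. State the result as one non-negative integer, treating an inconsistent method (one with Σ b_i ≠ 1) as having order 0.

b = (29/18, -2/3, 1/18)
c = (0, -1/2, 3)
Ac = (0, 0, 3)
Σ b_i: 29/18·1 + (-2/3)·1 + 1/18·1 = 1 ✓
b·c: (-2/3)·(-1/2) + 1/18·3 = 1/2 ✓
b·c²: (-2/3)·1/4 + 1/18·9 = 1/3 ✓
b·Ac: 1/18·3 = 1/6 ✓; 3 stages ⇒ order 3.

3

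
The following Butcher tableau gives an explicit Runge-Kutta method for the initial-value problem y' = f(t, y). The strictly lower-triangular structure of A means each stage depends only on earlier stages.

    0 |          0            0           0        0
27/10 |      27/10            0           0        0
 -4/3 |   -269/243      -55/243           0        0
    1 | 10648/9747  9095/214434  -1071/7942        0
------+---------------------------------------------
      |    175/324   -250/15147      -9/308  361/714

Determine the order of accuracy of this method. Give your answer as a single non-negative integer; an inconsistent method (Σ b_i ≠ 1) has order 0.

b = (175/324, -250/15147, -9/308, 361/714)
c = (0, 27/10, -4/3, 1)
Ac = (0, 0, -11/18, 425/1444)
Σ b_i: 175/324·1 + (-250/15147)·1 + (-9/308)·1 + 361/714·1 = 1 ✓
b·c: (-250/15147)·27/10 + (-9/308)·(-4/3) + 361/714·1 = 1/2 ✓
b·c²: (-250/15147)·729/100 + (-9/308)·16/9 + 361/714·1 = 1/3 ✓
b·Ac: (-9/308)·(-11/18) + 361/714·425/1444 = 1/6 ✓
b·c³: (-250/15147)·19683/1000 + (-9/308)·(-64/27) + 361/714·1 = 1/4 ✓
b·(c∘Ac): (-9/308)·22/27 + 361/714·425/1444 = 1/8 ✓
b·Ac²: (-9/308)·(-33/20) + 361/714·1003/14440 = 1/12 ✓
b·A²c: 361/714·119/1444 = 1/24 ✓; 4 stages ⇒ order 4.

4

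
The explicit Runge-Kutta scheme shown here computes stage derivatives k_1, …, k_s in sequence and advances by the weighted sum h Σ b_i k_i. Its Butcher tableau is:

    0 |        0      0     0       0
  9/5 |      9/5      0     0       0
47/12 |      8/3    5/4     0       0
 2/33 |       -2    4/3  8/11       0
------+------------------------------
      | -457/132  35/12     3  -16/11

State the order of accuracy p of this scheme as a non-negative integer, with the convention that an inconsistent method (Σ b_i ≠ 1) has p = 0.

1

b = (-457/132, 35/12, 3, -16/11)
c = (0, 9/5, 47/12, 2/33)
Ac = (0, 0, 9/4, 866/165)
Σ b_i: (-457/132)·1 + 35/12·1 + 3·1 + (-16/11)·1 = 1 ✓
b·c: 35/12·9/5 + 3·47/12 + (-16/11)·2/33 = 6139/363 ≠ 1/2 ⇒ order 1.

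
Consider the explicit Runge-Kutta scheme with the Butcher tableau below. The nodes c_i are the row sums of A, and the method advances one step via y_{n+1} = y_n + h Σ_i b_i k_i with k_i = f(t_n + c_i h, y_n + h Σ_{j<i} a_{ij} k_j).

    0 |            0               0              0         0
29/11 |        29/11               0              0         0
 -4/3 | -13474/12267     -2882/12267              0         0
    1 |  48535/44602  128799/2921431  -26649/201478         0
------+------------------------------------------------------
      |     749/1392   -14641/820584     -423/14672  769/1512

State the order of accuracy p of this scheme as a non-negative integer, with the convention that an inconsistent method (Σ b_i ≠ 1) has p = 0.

4

b = (749/1392, -14641/820584, -423/14672, 769/1512)
c = (0, 29/11, -4/3, 1)
Ac = (0, 0, -262/423, 225/769)
Σ b_i: 749/1392·1 + (-14641/820584)·1 + (-423/14672)·1 + 769/1512·1 = 1 ✓
b·c: (-14641/820584)·29/11 + (-423/14672)·(-4/3) + 769/1512·1 = 1/2 ✓
b·c²: (-14641/820584)·841/121 + (-423/14672)·16/9 + 769/1512·1 = 1/3 ✓
b·Ac: (-423/14672)·(-262/423) + 769/1512·225/769 = 1/6 ✓
b·c³: (-14641/820584)·24389/1331 + (-423/14672)·(-64/27) + 769/1512·1 = 1/4 ✓
b·(c∘Ac): (-423/14672)·1048/1269 + 769/1512·225/769 = 1/8 ✓
b·Ac²: (-423/14672)·(-7598/4653) + 769/1512·603/8459 = 1/12 ✓
b·A²c: 769/1512·63/769 = 1/24 ✓; 4 stages ⇒ order 4.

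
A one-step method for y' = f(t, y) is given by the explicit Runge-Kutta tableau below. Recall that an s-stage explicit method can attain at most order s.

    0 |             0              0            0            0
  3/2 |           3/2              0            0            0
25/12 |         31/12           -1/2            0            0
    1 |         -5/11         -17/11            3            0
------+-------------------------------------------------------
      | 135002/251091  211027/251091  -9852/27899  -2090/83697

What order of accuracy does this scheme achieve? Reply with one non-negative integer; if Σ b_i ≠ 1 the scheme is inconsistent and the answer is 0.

3

b = (135002/251091, 211027/251091, -9852/27899, -2090/83697)
c = (0, 3/2, 25/12, 1)
Ac = (0, 0, -3/4, 173/44)
Σ b_i: 135002/251091·1 + 211027/251091·1 + (-9852/27899)·1 + (-2090/83697)·1 = 1 ✓
b·c: 211027/251091·3/2 + (-9852/27899)·25/12 + (-2090/83697)·1 = 1/2 ✓
b·c²: 211027/251091·9/4 + (-9852/27899)·625/144 + (-2090/83697)·1 = 1/3 ✓
b·Ac: (-9852/27899)·(-3/4) + (-2090/83697)·173/44 = 1/6 ✓
b·c³: 211027/251091·27/8 + (-9852/27899)·15625/1728 + (-2090/83697)·1 = -1532987/4017456 ≠ 1/4 ⇒ order 3.
b·(c∘Ac): (-9852/27899)·(-25/16) + (-2090/83697)·173/44 = 151855/334788 ≠ 1/8
b·Ac²: (-9852/27899)·(-9/8) + (-2090/83697)·5039/528 = 319307/2008728 ≠ 1/12
b·A²c: (-2090/83697)·(-9/4) = 3135/55798 ≠ 1/24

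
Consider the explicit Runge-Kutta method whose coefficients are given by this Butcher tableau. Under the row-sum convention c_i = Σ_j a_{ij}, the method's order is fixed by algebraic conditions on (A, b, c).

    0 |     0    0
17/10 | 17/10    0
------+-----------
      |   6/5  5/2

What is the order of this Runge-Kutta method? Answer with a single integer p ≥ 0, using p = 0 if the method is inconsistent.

0

b = (6/5, 5/2)
c = (0, 17/10)
Σ b_i: 6/5·1 + 5/2·1 = 37/10 ≠ 1 ⇒ order 0.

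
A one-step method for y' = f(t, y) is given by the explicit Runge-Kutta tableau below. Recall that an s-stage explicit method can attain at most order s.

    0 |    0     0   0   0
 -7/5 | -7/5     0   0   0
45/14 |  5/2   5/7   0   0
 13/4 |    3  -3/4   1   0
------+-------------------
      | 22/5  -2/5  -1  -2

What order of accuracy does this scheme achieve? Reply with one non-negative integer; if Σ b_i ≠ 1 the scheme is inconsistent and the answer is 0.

1

b = (22/5, -2/5, -1, -2)
c = (0, -7/5, 45/14, 13/4)
Ac = (0, 0, -1, 597/140)
Σ b_i: 22/5·1 + (-2/5)·1 + (-1)·1 + (-2)·1 = 1 ✓
b·c: (-2/5)·(-7/5) + (-1)·45/14 + (-2)·13/4 = -1602/175 ≠ 1/2 ⇒ order 1.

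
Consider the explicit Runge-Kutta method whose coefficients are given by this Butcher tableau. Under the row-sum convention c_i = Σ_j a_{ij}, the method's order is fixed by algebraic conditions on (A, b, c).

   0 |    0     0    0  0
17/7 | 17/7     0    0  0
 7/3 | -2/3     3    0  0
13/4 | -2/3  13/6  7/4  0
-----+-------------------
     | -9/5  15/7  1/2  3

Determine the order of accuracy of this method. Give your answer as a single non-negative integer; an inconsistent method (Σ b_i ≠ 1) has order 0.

b = (-9/5, 15/7, 1/2, 3)
c = (0, 17/7, 7/3, 13/4)
Ac = (0, 0, 51/7, 785/84)
Σ b_i: (-9/5)·1 + 15/7·1 + 1/2·1 + 3·1 = 269/70 ≠ 1 ⇒ order 0.

0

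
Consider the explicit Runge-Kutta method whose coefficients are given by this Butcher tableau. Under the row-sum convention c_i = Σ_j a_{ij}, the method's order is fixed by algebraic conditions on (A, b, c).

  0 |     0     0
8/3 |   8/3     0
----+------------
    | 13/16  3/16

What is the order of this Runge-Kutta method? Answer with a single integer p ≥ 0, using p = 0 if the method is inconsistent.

b = (13/16, 3/16)
c = (0, 8/3)
Σ b_i: 13/16·1 + 3/16·1 = 1 ✓
b·c: 3/16·8/3 = 1/2 ✓; 2 stages ⇒ order 2.

2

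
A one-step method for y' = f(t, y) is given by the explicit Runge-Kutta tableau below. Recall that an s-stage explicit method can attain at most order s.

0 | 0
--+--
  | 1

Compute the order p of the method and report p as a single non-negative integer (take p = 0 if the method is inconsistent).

1

b = (1)
c = (0)
Σ b_i: 1·1 = 1 ✓; 1 stage ⇒ order 1.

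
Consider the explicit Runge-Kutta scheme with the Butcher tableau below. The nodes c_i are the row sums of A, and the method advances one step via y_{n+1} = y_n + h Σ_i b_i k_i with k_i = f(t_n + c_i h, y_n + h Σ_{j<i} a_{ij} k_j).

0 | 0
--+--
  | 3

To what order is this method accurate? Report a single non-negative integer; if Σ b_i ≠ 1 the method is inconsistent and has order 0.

0

b = (3)
c = (0)
Σ b_i: 3·1 = 3 ≠ 1 ⇒ order 0.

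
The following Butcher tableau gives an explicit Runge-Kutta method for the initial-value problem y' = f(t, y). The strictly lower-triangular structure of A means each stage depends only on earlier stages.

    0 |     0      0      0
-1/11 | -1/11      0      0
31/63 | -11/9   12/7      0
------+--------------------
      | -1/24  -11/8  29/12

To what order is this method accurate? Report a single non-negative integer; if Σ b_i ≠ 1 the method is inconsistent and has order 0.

b = (-1/24, -11/8, 29/12)
c = (0, -1/11, 31/63)
Ac = (0, 0, -12/77)
Σ b_i: (-1/24)·1 + (-11/8)·1 + 29/12·1 = 1 ✓
b·c: (-11/8)·(-1/11) + 29/12·31/63 = 1987/1512 ≠ 1/2 ⇒ order 1.

1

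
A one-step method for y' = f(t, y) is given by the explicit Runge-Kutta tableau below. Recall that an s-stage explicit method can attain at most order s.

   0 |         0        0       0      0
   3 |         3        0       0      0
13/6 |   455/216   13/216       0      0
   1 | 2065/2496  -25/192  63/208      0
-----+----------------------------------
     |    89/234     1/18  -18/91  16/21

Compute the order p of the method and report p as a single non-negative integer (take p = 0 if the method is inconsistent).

b = (89/234, 1/18, -18/91, 16/21)
c = (0, 3, 13/6, 1)
Ac = (0, 0, 13/72, 17/64)
Σ b_i: 89/234·1 + 1/18·1 + (-18/91)·1 + 16/21·1 = 1 ✓
b·c: 1/18·3 + (-18/91)·13/6 + 16/21·1 = 1/2 ✓
b·c²: 1/18·9 + (-18/91)·169/36 + 16/21·1 = 1/3 ✓
b·Ac: (-18/91)·13/72 + 16/21·17/64 = 1/6 ✓
b·c³: 1/18·27 + (-18/91)·2197/216 + 16/21·1 = 1/4 ✓
b·(c∘Ac): (-18/91)·169/432 + 16/21·17/64 = 1/8 ✓
b·Ac²: (-18/91)·13/24 + 16/21·1/4 = 1/12 ✓
b·A²c: 16/21·7/128 = 1/24 ✓; 4 stages ⇒ order 4.

4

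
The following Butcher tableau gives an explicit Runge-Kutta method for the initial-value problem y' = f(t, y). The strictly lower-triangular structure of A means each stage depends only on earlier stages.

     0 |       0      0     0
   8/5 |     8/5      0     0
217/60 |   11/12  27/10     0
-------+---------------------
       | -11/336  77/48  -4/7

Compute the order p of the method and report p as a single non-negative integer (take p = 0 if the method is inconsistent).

b = (-11/336, 77/48, -4/7)
c = (0, 8/5, 217/60)
Ac = (0, 0, 108/25)
Σ b_i: (-11/336)·1 + 77/48·1 + (-4/7)·1 = 1 ✓
b·c: 77/48·8/5 + (-4/7)·217/60 = 1/2 ✓
b·c²: 77/48·64/25 + (-4/7)·47089/3600 = -3031/900 ≠ 1/3 ⇒ order 2.
b·Ac: (-4/7)·108/25 = -432/175 ≠ 1/6

2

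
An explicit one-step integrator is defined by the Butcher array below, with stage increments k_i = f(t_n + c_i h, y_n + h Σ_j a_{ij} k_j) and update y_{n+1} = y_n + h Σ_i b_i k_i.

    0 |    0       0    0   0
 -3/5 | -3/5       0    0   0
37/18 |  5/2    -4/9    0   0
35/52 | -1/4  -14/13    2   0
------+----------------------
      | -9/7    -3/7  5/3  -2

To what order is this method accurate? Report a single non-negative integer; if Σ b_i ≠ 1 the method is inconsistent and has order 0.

0

b = (-9/7, -3/7, 5/3, -2)
c = (0, -3/5, 37/18, 35/52)
Ac = (0, 0, 4/15, 2783/585)
Σ b_i: (-9/7)·1 + (-3/7)·1 + 5/3·1 + (-2)·1 = -43/21 ≠ 1 ⇒ order 0.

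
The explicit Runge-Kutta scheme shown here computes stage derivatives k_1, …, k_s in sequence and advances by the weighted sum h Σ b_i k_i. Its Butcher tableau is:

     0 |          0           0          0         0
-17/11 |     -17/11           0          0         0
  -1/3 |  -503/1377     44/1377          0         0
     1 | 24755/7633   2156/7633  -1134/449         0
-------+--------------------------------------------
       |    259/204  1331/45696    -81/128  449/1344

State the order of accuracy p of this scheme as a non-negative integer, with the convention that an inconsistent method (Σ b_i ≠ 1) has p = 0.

b = (259/204, 1331/45696, -81/128, 449/1344)
c = (0, -17/11, -1/3, 1)
Ac = (0, 0, -4/81, 182/449)
Σ b_i: 259/204·1 + 1331/45696·1 + (-81/128)·1 + 449/1344·1 = 1 ✓
b·c: 1331/45696·(-17/11) + (-81/128)·(-1/3) + 449/1344·1 = 1/2 ✓
b·c²: 1331/45696·289/121 + (-81/128)·1/9 + 449/1344·1 = 1/3 ✓
b·Ac: (-81/128)·(-4/81) + 449/1344·182/449 = 1/6 ✓
b·c³: 1331/45696·(-4913/1331) + (-81/128)·(-1/27) + 449/1344·1 = 1/4 ✓
b·(c∘Ac): (-81/128)·4/243 + 449/1344·182/449 = 1/8 ✓
b·Ac²: (-81/128)·68/891 + 449/1344·1946/4939 = 1/12 ✓
b·A²c: 449/1344·56/449 = 1/24 ✓; 4 stages ⇒ order 4.

4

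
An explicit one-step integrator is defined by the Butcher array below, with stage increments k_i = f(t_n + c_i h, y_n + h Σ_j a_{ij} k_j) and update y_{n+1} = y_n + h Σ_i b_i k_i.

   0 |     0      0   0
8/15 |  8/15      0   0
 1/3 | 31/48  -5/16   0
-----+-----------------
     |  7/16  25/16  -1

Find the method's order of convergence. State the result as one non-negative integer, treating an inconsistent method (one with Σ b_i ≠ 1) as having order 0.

b = (7/16, 25/16, -1)
c = (0, 8/15, 1/3)
Ac = (0, 0, -1/6)
Σ b_i: 7/16·1 + 25/16·1 + (-1)·1 = 1 ✓
b·c: 25/16·8/15 + (-1)·1/3 = 1/2 ✓
b·c²: 25/16·64/225 + (-1)·1/9 = 1/3 ✓
b·Ac: (-1)·(-1/6) = 1/6 ✓; 3 stages ⇒ order 3.

3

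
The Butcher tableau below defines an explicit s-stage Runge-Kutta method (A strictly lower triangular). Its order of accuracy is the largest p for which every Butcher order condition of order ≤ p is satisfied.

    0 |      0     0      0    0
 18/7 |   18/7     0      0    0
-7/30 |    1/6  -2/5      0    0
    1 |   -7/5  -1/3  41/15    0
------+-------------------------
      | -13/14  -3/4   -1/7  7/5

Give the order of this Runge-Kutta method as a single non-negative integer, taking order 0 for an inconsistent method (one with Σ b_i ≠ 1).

0

b = (-13/14, -3/4, -1/7, 7/5)
c = (0, 18/7, -7/30, 1)
Ac = (0, 0, -36/35, -4709/3150)
Σ b_i: (-13/14)·1 + (-3/4)·1 + (-1/7)·1 + 7/5·1 = -59/140 ≠ 1 ⇒ order 0.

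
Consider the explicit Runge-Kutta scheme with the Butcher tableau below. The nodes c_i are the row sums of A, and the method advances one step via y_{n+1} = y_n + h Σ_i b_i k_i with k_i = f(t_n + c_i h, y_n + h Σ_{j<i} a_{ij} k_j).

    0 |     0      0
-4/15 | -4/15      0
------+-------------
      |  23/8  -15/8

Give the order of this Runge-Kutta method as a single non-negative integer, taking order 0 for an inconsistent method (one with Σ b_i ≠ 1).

2

b = (23/8, -15/8)
c = (0, -4/15)
Σ b_i: 23/8·1 + (-15/8)·1 = 1 ✓
b·c: (-15/8)·(-4/15) = 1/2 ✓; 2 stages ⇒ order 2.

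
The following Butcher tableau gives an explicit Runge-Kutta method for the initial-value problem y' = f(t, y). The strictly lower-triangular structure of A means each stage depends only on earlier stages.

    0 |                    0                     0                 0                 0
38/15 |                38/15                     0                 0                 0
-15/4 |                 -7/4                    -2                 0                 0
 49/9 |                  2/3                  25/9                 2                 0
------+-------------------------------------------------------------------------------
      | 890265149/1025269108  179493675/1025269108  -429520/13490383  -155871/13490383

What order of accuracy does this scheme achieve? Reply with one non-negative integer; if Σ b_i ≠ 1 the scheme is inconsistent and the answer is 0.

3

b = (890265149/1025269108, 179493675/1025269108, -429520/13490383, -155871/13490383)
c = (0, 38/15, -15/4, 49/9)
Ac = (0, 0, -76/15, -25/54)
Σ b_i: 890265149/1025269108·1 + 179493675/1025269108·1 + (-429520/13490383)·1 + (-155871/13490383)·1 = 1 ✓
b·c: 179493675/1025269108·38/15 + (-429520/13490383)·(-15/4) + (-155871/13490383)·49/9 = 1/2 ✓
b·c²: 179493675/1025269108·1444/225 + (-429520/13490383)·225/16 + (-155871/13490383)·2401/81 = 1/3 ✓
b·Ac: (-429520/13490383)·(-76/15) + (-155871/13490383)·(-25/54) = 1/6 ✓
b·c³: 179493675/1025269108·54872/3375 + (-429520/13490383)·(-3375/64) + (-155871/13490383)·117649/729 = 19382608921/7284806820 ≠ 1/4 ⇒ order 3.
b·(c∘Ac): (-429520/13490383)·19 + (-155871/13490383)·(-1225/486) = -139823915/242826894 ≠ 1/8
b·Ac²: (-429520/13490383)·(-2888/225) + (-155871/13490383)·29777/648 = -593813299/4856537880 ≠ 1/12
b·A²c: (-155871/13490383)·(-152/15) = 7897464/67451915 ≠ 1/24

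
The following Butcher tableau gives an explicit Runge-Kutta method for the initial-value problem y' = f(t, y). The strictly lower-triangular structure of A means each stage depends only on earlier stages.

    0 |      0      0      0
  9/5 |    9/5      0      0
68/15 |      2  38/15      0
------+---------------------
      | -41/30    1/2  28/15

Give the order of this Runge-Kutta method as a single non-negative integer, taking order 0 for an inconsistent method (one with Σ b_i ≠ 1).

1

b = (-41/30, 1/2, 28/15)
c = (0, 9/5, 68/15)
Ac = (0, 0, 114/25)
Σ b_i: (-41/30)·1 + 1/2·1 + 28/15·1 = 1 ✓
b·c: 1/2·9/5 + 28/15·68/15 = 4213/450 ≠ 1/2 ⇒ order 1.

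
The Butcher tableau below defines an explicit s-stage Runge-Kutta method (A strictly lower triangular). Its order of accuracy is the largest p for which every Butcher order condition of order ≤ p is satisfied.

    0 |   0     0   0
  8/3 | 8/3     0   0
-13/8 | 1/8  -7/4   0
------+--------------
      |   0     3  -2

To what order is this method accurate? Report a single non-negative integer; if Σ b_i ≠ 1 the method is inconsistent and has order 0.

b = (0, 3, -2)
c = (0, 8/3, -13/8)
Ac = (0, 0, -14/3)
Σ b_i: 3·1 + (-2)·1 = 1 ✓
b·c: 3·8/3 + (-2)·(-13/8) = 45/4 ≠ 1/2 ⇒ order 1.

1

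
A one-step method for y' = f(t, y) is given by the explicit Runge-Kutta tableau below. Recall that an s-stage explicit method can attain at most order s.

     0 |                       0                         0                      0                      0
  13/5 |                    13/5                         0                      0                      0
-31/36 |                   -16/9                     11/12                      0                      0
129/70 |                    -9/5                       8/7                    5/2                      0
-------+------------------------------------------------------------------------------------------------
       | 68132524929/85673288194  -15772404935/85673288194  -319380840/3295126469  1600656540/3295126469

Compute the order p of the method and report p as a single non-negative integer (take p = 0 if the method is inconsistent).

b = (68132524929/85673288194, -15772404935/85673288194, -319380840/3295126469, 1600656540/3295126469)
c = (0, 13/5, -31/36, 129/70)
Ac = (0, 0, 143/60, 2063/2520)
Σ b_i: 68132524929/85673288194·1 + (-15772404935/85673288194)·1 + (-319380840/3295126469)·1 + 1600656540/3295126469·1 = 1 ✓
b·c: (-15772404935/85673288194)·13/5 + (-319380840/3295126469)·(-31/36) + 1600656540/3295126469·129/70 = 1/2 ✓
b·c²: (-15772404935/85673288194)·169/25 + (-319380840/3295126469)·961/1296 + 1600656540/3295126469·16641/4900 = 1/3 ✓
b·Ac: (-319380840/3295126469)·143/60 + 1600656540/3295126469·2063/2520 = 1/6 ✓
b·c³: (-15772404935/85673288194)·2197/125 + (-319380840/3295126469)·(-29791/46656) + 1600656540/3295126469·2146689/343000 = -16646916521617/124555780528200 ≠ 1/4 ⇒ order 3.
b·(c∘Ac): (-319380840/3295126469)·(-4433/2160) + 1600656540/3295126469·88709/58800 = 61406217259/65902529380 ≠ 1/8
b·Ac²: (-319380840/3295126469)·1859/300 + 1600656540/3295126469·4345259/453600 = 14422735752917/3558736586520 ≠ 1/12
b·A²c: 1600656540/3295126469·143/24 = 19074490435/6590252938 ≠ 1/24

3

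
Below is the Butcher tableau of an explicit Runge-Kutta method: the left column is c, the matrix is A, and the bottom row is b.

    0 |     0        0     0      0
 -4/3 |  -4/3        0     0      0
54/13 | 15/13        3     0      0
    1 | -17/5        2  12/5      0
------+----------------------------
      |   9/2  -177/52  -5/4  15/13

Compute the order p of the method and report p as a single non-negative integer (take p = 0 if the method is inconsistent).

b = (9/2, -177/52, -5/4, 15/13)
c = (0, -4/3, 54/13, 1)
Ac = (0, 0, -4, 1424/195)
Σ b_i: 9/2·1 + (-177/52)·1 + (-5/4)·1 + 15/13·1 = 1 ✓
b·c: (-177/52)·(-4/3) + (-5/4)·54/13 + 15/13·1 = 1/2 ✓
b·c²: (-177/52)·16/9 + (-5/4)·2916/169 + 15/13·1 = -13418/507 ≠ 1/3 ⇒ order 2.
b·Ac: (-5/4)·(-4) + 15/13·1424/195 = 2269/169 ≠ 1/6

2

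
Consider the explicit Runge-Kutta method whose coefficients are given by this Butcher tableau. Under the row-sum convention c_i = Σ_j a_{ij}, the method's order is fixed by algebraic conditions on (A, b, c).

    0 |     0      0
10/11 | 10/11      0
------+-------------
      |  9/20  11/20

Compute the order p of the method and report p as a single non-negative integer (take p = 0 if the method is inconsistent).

b = (9/20, 11/20)
c = (0, 10/11)
Σ b_i: 9/20·1 + 11/20·1 = 1 ✓
b·c: 11/20·10/11 = 1/2 ✓; 2 stages ⇒ order 2.

2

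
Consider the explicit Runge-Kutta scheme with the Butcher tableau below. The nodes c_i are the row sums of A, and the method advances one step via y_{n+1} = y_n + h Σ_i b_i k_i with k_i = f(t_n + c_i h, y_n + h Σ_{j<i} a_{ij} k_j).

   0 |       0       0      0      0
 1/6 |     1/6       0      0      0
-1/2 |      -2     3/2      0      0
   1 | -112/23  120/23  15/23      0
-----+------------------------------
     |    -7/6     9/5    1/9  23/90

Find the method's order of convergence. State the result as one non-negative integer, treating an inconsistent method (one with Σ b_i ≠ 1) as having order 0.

4

b = (-7/6, 9/5, 1/9, 23/90)
c = (0, 1/6, -1/2, 1)
Ac = (0, 0, 1/4, 25/46)
Σ b_i: (-7/6)·1 + 9/5·1 + 1/9·1 + 23/90·1 = 1 ✓
b·c: 9/5·1/6 + 1/9·(-1/2) + 23/90·1 = 1/2 ✓
b·c²: 9/5·1/36 + 1/9·1/4 + 23/90·1 = 1/3 ✓
b·Ac: 1/9·1/4 + 23/90·25/46 = 1/6 ✓
b·c³: 9/5·1/216 + 1/9·(-1/8) + 23/90·1 = 1/4 ✓
b·(c∘Ac): 1/9·(-1/8) + 23/90·25/46 = 1/8 ✓
b·Ac²: 1/9·1/24 + 23/90·85/276 = 1/12 ✓
b·A²c: 23/90·15/92 = 1/24 ✓; 4 stages ⇒ order 4.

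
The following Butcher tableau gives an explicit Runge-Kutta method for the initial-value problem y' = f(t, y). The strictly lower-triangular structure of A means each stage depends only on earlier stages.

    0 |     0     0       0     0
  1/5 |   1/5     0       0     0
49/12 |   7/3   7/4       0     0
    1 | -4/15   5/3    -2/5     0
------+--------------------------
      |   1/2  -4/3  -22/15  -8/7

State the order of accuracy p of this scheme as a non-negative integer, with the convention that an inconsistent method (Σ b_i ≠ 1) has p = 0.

b = (1/2, -4/3, -22/15, -8/7)
c = (0, 1/5, 49/12, 1)
Ac = (0, 0, 7/20, -13/10)
Σ b_i: 1/2·1 + (-4/3)·1 + (-22/15)·1 + (-8/7)·1 = -241/70 ≠ 1 ⇒ order 0.

0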